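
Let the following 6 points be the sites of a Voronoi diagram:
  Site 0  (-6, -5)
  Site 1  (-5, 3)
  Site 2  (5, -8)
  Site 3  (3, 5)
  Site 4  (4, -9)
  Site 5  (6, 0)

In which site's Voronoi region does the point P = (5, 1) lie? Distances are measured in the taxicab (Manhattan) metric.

d(P, Site 0) = 11 + 6 = 17
d(P, Site 1) = 10 + 2 = 12
d(P, Site 2) = 0 + 9 = 9
d(P, Site 3) = 2 + 4 = 6
d(P, Site 4) = 1 + 10 = 11
d(P, Site 5) = 1 + 1 = 2
Site 5 is nearest.

Site 5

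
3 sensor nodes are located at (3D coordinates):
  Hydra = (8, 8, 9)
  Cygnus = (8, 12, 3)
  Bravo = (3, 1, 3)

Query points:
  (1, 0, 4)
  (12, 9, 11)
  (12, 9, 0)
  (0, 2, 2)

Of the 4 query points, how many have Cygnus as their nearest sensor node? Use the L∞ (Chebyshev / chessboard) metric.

1

(1, 0, 4) — d to each: Hydra:8, Cygnus:12, Bravo:2 → nearest is Bravo
(12, 9, 11) — d to each: Hydra:4, Cygnus:8, Bravo:9 → nearest is Hydra
(12, 9, 0) — d to each: Hydra:9, Cygnus:4, Bravo:9 → nearest is Cygnus
(0, 2, 2) — d to each: Hydra:8, Cygnus:10, Bravo:3 → nearest is Bravo
1 of the 4 points has Cygnus as nearest.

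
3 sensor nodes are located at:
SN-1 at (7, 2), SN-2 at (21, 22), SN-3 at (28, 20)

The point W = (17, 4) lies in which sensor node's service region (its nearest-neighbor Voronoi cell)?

SN-1

Since √ is increasing, it suffices to compare squared distances:
d²(W, SN-1) = (17−7)² + (4−2)² = 100 + 4 = 104
d²(W, SN-2) = (17−21)² + (4−22)² = 16 + 324 = 340
d²(W, SN-3) = (17−28)² + (4−20)² = 121 + 256 = 377
SN-1 is nearest.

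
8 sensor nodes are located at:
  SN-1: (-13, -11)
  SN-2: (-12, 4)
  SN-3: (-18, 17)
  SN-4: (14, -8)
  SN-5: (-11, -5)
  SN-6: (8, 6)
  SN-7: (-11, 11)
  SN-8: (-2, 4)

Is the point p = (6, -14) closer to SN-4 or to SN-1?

SN-4

Compare squared distances:
d²(p, SN-4) = (6−14)² + (-14−(-8))² = 64 + 36 = 100
d²(p, SN-1) = (6−(-13))² + (-14−(-11))² = 361 + 9 = 370
100 < 370, so SN-4 is closer.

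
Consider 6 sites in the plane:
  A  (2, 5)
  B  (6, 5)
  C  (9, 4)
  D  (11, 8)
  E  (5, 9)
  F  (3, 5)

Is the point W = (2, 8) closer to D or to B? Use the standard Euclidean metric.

Compare squared distances:
|WD|² = (2−11)² + (8−8)² = 81 + 0 = 81
|WB|² = (2−6)² + (8−5)² = 16 + 9 = 25
81 > 25, so B is closer.

B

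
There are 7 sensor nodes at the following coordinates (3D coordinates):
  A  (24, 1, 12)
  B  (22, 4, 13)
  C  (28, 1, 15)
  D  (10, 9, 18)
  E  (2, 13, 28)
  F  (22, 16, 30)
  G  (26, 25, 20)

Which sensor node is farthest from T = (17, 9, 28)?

G

Compare squared distances (the ordering matches that of the actual distances):
|TA|² = (17−24)² + (9−1)² + (28−12)² = 49 + 64 + 256 = 369
|TB|² = (17−22)² + (9−4)² + (28−13)² = 25 + 25 + 225 = 275
|TC|² = (17−28)² + (9−1)² + (28−15)² = 121 + 64 + 169 = 354
|TD|² = (17−10)² + (9−9)² + (28−18)² = 49 + 0 + 100 = 149
|TE|² = (17−2)² + (9−13)² + (28−28)² = 225 + 16 + 0 = 241
|TF|² = (17−22)² + (9−16)² + (28−30)² = 25 + 49 + 4 = 78
|TG|² = (17−26)² + (9−25)² + (28−20)² = 81 + 256 + 64 = 401
The largest is to G.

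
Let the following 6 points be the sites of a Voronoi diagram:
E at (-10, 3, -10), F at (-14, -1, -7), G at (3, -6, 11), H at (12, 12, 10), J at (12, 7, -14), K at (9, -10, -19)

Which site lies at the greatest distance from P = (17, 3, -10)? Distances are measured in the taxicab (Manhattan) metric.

G

d(P,E) = |17−(-10)| + |3−3| + |-10−(-10)| = 27 + 0 + 0 = 27
d(P,F) = |17−(-14)| + |3−(-1)| + |-10−(-7)| = 31 + 4 + 3 = 38
d(P,G) = |17−3| + |3−(-6)| + |-10−11| = 14 + 9 + 21 = 44
d(P,H) = |17−12| + |3−12| + |-10−10| = 5 + 9 + 20 = 34
d(P,J) = |17−12| + |3−7| + |-10−(-14)| = 5 + 4 + 4 = 13
d(P,K) = |17−9| + |3−(-10)| + |-10−(-19)| = 8 + 13 + 9 = 30
The largest is to G.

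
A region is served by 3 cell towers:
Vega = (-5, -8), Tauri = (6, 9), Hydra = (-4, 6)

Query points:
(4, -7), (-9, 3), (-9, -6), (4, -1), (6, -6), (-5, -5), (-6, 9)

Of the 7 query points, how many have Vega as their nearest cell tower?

(4, -7) — d² to each: Vega:82, Tauri:260, Hydra:233 → nearest is Vega
(-9, 3) — d² to each: Vega:137, Tauri:261, Hydra:34 → nearest is Hydra
(-9, -6) — d² to each: Vega:20, Tauri:450, Hydra:169 → nearest is Vega
(4, -1) — d² to each: Vega:130, Tauri:104, Hydra:113 → nearest is Tauri
(6, -6) — d² to each: Vega:125, Tauri:225, Hydra:244 → nearest is Vega
(-5, -5) — d² to each: Vega:9, Tauri:317, Hydra:122 → nearest is Vega
(-6, 9) — d² to each: Vega:290, Tauri:144, Hydra:13 → nearest is Hydra
4 of the 7 points have Vega as nearest.

4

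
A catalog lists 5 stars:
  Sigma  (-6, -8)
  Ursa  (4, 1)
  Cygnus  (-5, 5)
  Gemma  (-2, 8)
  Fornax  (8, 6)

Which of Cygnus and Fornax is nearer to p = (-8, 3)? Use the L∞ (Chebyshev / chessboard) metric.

Cygnus

d(p, Cygnus) = max(3, 2) = 3
d(p, Fornax) = max(16, 3) = 16
3 < 16, so Cygnus is closer.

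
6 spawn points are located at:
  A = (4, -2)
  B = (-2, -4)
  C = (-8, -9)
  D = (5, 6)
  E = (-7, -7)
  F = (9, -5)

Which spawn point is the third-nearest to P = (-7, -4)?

Squared Euclidean distances:
|PA|² = (-7−4)² + (-4−(-2))² = 121 + 4 = 125
|PB|² = (-7−(-2))² + (-4−(-4))² = 25 + 0 = 25
|PC|² = (-7−(-8))² + (-4−(-9))² = 1 + 25 = 26
|PD|² = (-7−5)² + (-4−6)² = 144 + 100 = 244
|PE|² = (-7−(-7))² + (-4−(-7))² = 0 + 9 = 9
|PF|² = (-7−9)² + (-4−(-5))² = 256 + 1 = 257
Sorted ascending: E, B, C, A, … — the third-nearest is C.

C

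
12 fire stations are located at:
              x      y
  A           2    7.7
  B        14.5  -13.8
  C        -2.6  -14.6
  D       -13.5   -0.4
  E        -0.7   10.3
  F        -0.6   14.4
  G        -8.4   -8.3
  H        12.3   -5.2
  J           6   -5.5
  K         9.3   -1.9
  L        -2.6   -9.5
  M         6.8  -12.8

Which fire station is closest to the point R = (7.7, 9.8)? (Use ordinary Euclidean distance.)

A

Since √ is increasing, it suffices to compare squared distances:
|RA|² = 32.49 + 4.41 = 36.9
|RB|² = 46.24 + 556.96 = 603.2
|RC|² = 106.09 + 595.36 = 701.45
|RD|² = 449.44 + 104.04 = 553.48
|RE|² = 70.56 + 0.25 = 70.81
|RF|² = 68.89 + 21.16 = 90.05
|RG|² = 259.21 + 327.61 = 586.82
|RH|² = 21.16 + 225 = 246.16
|RJ|² = 2.89 + 234.09 = 236.98
|RK|² = 2.56 + 136.89 = 139.45
|RL|² = 106.09 + 372.49 = 478.58
|RM|² = 0.81 + 510.76 = 511.57
A is nearest.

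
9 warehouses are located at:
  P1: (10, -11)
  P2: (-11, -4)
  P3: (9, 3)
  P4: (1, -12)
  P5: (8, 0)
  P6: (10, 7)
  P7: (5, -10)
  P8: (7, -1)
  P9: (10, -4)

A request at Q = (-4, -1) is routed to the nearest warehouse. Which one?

P2

Since √ is increasing, it suffices to compare squared distances:
|QP1|² = (-4−10)² + (-1−(-11))² = 196 + 100 = 296
|QP2|² = (-4−(-11))² + (-1−(-4))² = 49 + 9 = 58
|QP3|² = (-4−9)² + (-1−3)² = 169 + 16 = 185
|QP4|² = (-4−1)² + (-1−(-12))² = 25 + 121 = 146
|QP5|² = (-4−8)² + (-1−0)² = 144 + 1 = 145
|QP6|² = (-4−10)² + (-1−7)² = 196 + 64 = 260
|QP7|² = (-4−5)² + (-1−(-10))² = 81 + 81 = 162
|QP8|² = (-4−7)² + (-1−(-1))² = 121 + 0 = 121
|QP9|² = (-4−10)² + (-1−(-4))² = 196 + 9 = 205
P2 is nearest.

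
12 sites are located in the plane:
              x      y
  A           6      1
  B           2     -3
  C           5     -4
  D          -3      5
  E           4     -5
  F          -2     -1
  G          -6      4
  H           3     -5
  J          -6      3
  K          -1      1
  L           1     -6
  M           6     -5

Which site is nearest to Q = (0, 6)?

Since √ is increasing, it suffices to compare squared distances:
|QA|² = (0−6)² + (6−1)² = 36 + 25 = 61
|QB|² = (0−2)² + (6−(-3))² = 4 + 81 = 85
|QC|² = (0−5)² + (6−(-4))² = 25 + 100 = 125
|QD|² = (0−(-3))² + (6−5)² = 9 + 1 = 10
|QE|² = (0−4)² + (6−(-5))² = 16 + 121 = 137
|QF|² = (0−(-2))² + (6−(-1))² = 4 + 49 = 53
|QG|² = (0−(-6))² + (6−4)² = 36 + 4 = 40
|QH|² = (0−3)² + (6−(-5))² = 9 + 121 = 130
|QJ|² = (0−(-6))² + (6−3)² = 36 + 9 = 45
|QK|² = (0−(-1))² + (6−1)² = 1 + 25 = 26
|QL|² = (0−1)² + (6−(-6))² = 1 + 144 = 145
|QM|² = (0−6)² + (6−(-5))² = 36 + 121 = 157
The smallest is to D, so Q lies in the Voronoi region of D.

D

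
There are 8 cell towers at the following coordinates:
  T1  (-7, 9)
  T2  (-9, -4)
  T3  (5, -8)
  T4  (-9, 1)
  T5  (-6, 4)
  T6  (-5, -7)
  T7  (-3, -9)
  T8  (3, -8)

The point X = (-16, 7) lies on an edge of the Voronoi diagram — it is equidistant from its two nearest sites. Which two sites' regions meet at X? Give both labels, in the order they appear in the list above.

T1 and T4

Squared distances from X to each site:
|XT1|² = (-16−(-7))² + (7−9)² = 81 + 4 = 85
|XT2|² = (-16−(-9))² + (7−(-4))² = 49 + 121 = 170
|XT3|² = (-16−5)² + (7−(-8))² = 441 + 225 = 666
|XT4|² = (-16−(-9))² + (7−1)² = 49 + 36 = 85
|XT5|² = (-16−(-6))² + (7−4)² = 100 + 9 = 109
|XT6|² = (-16−(-5))² + (7−(-7))² = 121 + 196 = 317
|XT7|² = (-16−(-3))² + (7−(-9))² = 169 + 256 = 425
|XT8|² = (-16−3)² + (7−(-8))² = 361 + 225 = 586
X is equidistant from T1 and T4 (both at squared distance 85), and every other site is strictly farther — so X lies on the T1–T4 Voronoi edge.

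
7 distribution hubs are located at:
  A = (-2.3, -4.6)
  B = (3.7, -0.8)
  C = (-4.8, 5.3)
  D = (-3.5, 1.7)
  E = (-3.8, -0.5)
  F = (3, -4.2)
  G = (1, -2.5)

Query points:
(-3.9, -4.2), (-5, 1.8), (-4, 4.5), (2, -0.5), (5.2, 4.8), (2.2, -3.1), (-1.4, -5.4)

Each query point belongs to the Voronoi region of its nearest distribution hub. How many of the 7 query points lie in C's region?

1

(-3.9, -4.2) — d² to each: A:2.72, B:69.32, C:91.06, D:34.97, E:13.7, F:47.61, G:26.9 → nearest is A
(-5, 1.8) — d² to each: A:48.25, B:82.45, C:12.29, D:2.26, E:6.73, F:100, G:54.49 → nearest is D
(-4, 4.5) — d² to each: A:85.7, B:87.38, C:1.28, D:8.09, E:25.04, F:124.69, G:74 → nearest is C
(2, -0.5) — d² to each: A:35.3, B:2.98, C:79.88, D:35.09, E:33.64, F:14.69, G:5 → nearest is B
(5.2, 4.8) — d² to each: A:144.61, B:33.61, C:100.25, D:85.3, E:109.09, F:85.84, G:70.93 → nearest is B
(2.2, -3.1) — d² to each: A:22.5, B:7.54, C:119.56, D:55.53, E:42.76, F:1.85, G:1.8 → nearest is G
(-1.4, -5.4) — d² to each: A:1.45, B:47.17, C:126.05, D:54.82, E:29.77, F:20.8, G:14.17 → nearest is A
1 of the 7 points has C as nearest.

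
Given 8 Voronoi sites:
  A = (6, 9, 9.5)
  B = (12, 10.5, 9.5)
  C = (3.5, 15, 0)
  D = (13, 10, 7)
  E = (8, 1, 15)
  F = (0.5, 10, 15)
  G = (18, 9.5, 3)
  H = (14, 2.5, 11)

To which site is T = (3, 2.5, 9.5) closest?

A

Since √ is increasing, it suffices to compare squared distances:
|TA|² = 9 + 42.25 + 0 = 51.25
|TB|² = 81 + 64 + 0 = 145
|TC|² = 0.25 + 156.25 + 90.25 = 246.75
|TD|² = 100 + 56.25 + 6.25 = 162.5
|TE|² = 25 + 2.25 + 30.25 = 57.5
|TF|² = 6.25 + 56.25 + 30.25 = 92.75
|TG|² = 225 + 49 + 42.25 = 316.25
|TH|² = 121 + 0 + 2.25 = 123.25
Minimum is at A.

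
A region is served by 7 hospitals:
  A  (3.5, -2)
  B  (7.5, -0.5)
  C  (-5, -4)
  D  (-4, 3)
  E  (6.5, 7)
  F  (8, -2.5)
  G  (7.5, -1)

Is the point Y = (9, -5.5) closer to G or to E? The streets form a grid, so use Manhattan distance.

G

d(Y,G) = |9−7.5| + |-5.5−(-1)| = 1.5 + 4.5 = 6
d(Y,E) = |9−6.5| + |-5.5−7| = 2.5 + 12.5 = 15
6 < 15, so G is closer.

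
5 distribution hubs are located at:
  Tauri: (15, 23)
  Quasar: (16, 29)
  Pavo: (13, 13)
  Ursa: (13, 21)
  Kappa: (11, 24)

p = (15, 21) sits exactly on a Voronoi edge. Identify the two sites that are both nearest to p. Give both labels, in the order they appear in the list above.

Squared distances from p to each site:
d²(p, Tauri) = (15−15)² + (21−23)² = 0 + 4 = 4
d²(p, Quasar) = (15−16)² + (21−29)² = 1 + 64 = 65
d²(p, Pavo) = (15−13)² + (21−13)² = 4 + 64 = 68
d²(p, Ursa) = (15−13)² + (21−21)² = 4 + 0 = 4
d²(p, Kappa) = (15−11)² + (21−24)² = 16 + 9 = 25
p is equidistant from Tauri and Ursa (both at squared distance 4), and every other site is strictly farther — so p lies on the Tauri–Ursa Voronoi edge.

Tauri and Ursa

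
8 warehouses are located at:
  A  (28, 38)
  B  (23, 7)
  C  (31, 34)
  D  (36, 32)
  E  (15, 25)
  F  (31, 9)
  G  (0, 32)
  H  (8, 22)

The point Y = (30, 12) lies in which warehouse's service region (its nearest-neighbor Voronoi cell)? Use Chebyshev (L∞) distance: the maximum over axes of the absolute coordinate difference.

d(Y,A) = max(2, 26) = 26
d(Y,B) = max(7, 5) = 7
d(Y,C) = max(1, 22) = 22
d(Y,D) = max(6, 20) = 20
d(Y,E) = max(15, 13) = 15
d(Y,F) = max(1, 3) = 3
d(Y,G) = max(30, 20) = 30
d(Y,H) = max(22, 10) = 22
F is nearest.

F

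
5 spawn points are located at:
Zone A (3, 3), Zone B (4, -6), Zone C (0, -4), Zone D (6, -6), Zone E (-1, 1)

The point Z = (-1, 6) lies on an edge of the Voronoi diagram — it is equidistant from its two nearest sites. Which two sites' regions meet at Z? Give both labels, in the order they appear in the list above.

Zone A and Zone E

Squared distances from Z to each site:
d²(Z, Zone A) = (-1−3)² + (6−3)² = 16 + 9 = 25
d²(Z, Zone B) = (-1−4)² + (6−(-6))² = 25 + 144 = 169
d²(Z, Zone C) = (-1−0)² + (6−(-4))² = 1 + 100 = 101
d²(Z, Zone D) = (-1−6)² + (6−(-6))² = 49 + 144 = 193
d²(Z, Zone E) = (-1−(-1))² + (6−1)² = 0 + 25 = 25
Z is equidistant from Zone A and Zone E (both at squared distance 25), and every other site is strictly farther — so Z lies on the Zone A–Zone E Voronoi edge.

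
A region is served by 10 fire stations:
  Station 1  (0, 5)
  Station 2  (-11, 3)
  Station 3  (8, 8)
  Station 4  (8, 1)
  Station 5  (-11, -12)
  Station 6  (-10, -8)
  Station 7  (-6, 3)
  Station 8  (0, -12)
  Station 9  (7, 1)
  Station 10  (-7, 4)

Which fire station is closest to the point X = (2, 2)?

Station 1

Squared Euclidean distances:
d²(X, Station 1) = (2−0)² + (2−5)² = 4 + 9 = 13
d²(X, Station 2) = (2−(-11))² + (2−3)² = 169 + 1 = 170
d²(X, Station 3) = (2−8)² + (2−8)² = 36 + 36 = 72
d²(X, Station 4) = (2−8)² + (2−1)² = 36 + 1 = 37
d²(X, Station 5) = (2−(-11))² + (2−(-12))² = 169 + 196 = 365
d²(X, Station 6) = (2−(-10))² + (2−(-8))² = 144 + 100 = 244
d²(X, Station 7) = (2−(-6))² + (2−3)² = 64 + 1 = 65
d²(X, Station 8) = (2−0)² + (2−(-12))² = 4 + 196 = 200
d²(X, Station 9) = (2−7)² + (2−1)² = 25 + 1 = 26
d²(X, Station 10) = (2−(-7))² + (2−4)² = 81 + 4 = 85
Station 1 is nearest.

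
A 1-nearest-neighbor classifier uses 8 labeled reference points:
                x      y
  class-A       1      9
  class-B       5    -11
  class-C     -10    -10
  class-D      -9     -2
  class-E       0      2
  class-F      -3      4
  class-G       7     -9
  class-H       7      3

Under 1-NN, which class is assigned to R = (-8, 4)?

class-F

Squared Euclidean distances:
d²(R, class-A) = 81 + 25 = 106
d²(R, class-B) = 169 + 225 = 394
d²(R, class-C) = 4 + 196 = 200
d²(R, class-D) = 1 + 36 = 37
d²(R, class-E) = 64 + 4 = 68
d²(R, class-F) = 25 + 0 = 25
d²(R, class-G) = 225 + 169 = 394
d²(R, class-H) = 225 + 1 = 226
The smallest is to class-F, so R lies in the Voronoi region of class-F.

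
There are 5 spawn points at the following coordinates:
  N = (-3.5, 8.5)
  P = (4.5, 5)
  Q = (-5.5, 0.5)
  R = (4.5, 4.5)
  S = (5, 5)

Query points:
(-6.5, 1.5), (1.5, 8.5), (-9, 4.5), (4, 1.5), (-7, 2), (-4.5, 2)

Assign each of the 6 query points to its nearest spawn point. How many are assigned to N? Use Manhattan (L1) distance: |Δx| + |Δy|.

1

(-6.5, 1.5) — d to each: N:10, P:14.5, Q:2, R:14, S:15 → nearest is Q
(1.5, 8.5) — d to each: N:5, P:6.5, Q:15, R:7, S:7 → nearest is N
(-9, 4.5) — d to each: N:9.5, P:14, Q:7.5, R:13.5, S:14.5 → nearest is Q
(4, 1.5) — d to each: N:14.5, P:4, Q:10.5, R:3.5, S:4.5 → nearest is R
(-7, 2) — d to each: N:10, P:14.5, Q:3, R:14, S:15 → nearest is Q
(-4.5, 2) — d to each: N:7.5, P:12, Q:2.5, R:11.5, S:12.5 → nearest is Q
1 of the 6 points has N as nearest.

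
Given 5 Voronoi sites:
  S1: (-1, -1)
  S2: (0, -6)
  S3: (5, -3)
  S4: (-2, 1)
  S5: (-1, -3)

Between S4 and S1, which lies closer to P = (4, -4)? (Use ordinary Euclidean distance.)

Compare squared distances:
|PS4|² = (4−(-2))² + (-4−1)² = 36 + 25 = 61
|PS1|² = (4−(-1))² + (-4−(-1))² = 25 + 9 = 34
61 > 34, so S1 is closer.

S1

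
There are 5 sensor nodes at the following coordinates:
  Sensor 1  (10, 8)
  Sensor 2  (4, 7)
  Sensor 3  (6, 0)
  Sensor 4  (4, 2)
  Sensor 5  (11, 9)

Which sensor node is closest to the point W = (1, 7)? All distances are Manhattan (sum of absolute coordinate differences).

d(W, Sensor 1) = 9 + 1 = 10
d(W, Sensor 2) = 3 + 0 = 3
d(W, Sensor 3) = 5 + 7 = 12
d(W, Sensor 4) = 3 + 5 = 8
d(W, Sensor 5) = 10 + 2 = 12
Sensor 2 is nearest.

Sensor 2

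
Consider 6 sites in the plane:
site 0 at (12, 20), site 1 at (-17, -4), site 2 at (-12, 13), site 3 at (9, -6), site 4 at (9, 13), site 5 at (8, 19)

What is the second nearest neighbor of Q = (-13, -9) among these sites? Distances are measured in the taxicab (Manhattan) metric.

site 2

d(Q, site 0) = |-13−12| + |-9−20| = 25 + 29 = 54
d(Q, site 1) = |-13−(-17)| + |-9−(-4)| = 4 + 5 = 9
d(Q, site 2) = |-13−(-12)| + |-9−13| = 1 + 22 = 23
d(Q, site 3) = |-13−9| + |-9−(-6)| = 22 + 3 = 25
d(Q, site 4) = |-13−9| + |-9−13| = 22 + 22 = 44
d(Q, site 5) = |-13−8| + |-9−19| = 21 + 28 = 49
Sorted ascending: site 1, site 2, site 3, … — the second-nearest is site 2.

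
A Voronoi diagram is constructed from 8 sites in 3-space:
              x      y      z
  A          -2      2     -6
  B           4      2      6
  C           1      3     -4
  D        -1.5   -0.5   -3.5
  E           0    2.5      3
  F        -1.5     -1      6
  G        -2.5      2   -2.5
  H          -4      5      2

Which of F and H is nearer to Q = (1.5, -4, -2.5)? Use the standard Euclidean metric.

F

Compare squared distances:
|QF|² = (1.5−(-1.5))² + (-4−(-1))² + (-2.5−6)² = 9 + 9 + 72.25 = 90.25
|QH|² = (1.5−(-4))² + (-4−5)² + (-2.5−2)² = 30.25 + 81 + 20.25 = 131.5
90.25 < 131.5, so F is closer.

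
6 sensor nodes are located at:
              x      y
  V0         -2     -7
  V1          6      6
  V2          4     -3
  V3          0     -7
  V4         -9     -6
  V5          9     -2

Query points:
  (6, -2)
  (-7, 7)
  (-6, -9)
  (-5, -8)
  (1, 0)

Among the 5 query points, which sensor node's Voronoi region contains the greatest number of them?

V2

(6, -2) — d² to each: V0:89, V1:64, V2:5, V3:61, V4:241, V5:9 → nearest is V2
(-7, 7) — d² to each: V0:221, V1:170, V2:221, V3:245, V4:173, V5:337 → nearest is V1
(-6, -9) — d² to each: V0:20, V1:369, V2:136, V3:40, V4:18, V5:274 → nearest is V4
(-5, -8) — d² to each: V0:10, V1:317, V2:106, V3:26, V4:20, V5:232 → nearest is V0
(1, 0) — d² to each: V0:58, V1:61, V2:18, V3:50, V4:136, V5:68 → nearest is V2
Tally — V0:1, V1:1, V2:2, V4:1. V2 captures the most (2).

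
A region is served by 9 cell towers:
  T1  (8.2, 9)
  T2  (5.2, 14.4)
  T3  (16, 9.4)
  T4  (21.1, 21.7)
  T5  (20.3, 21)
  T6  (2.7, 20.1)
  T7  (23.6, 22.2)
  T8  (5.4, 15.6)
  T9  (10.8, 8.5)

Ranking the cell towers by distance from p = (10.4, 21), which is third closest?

T2

Compare squared distances (the ordering matches that of the actual distances):
|pT1|² = 4.84 + 144 = 148.84
|pT2|² = 27.04 + 43.56 = 70.6
|pT3|² = 31.36 + 134.56 = 165.92
|pT4|² = 114.49 + 0.49 = 114.98
|pT5|² = 98.01 + 0 = 98.01
|pT6|² = 59.29 + 0.81 = 60.1
|pT7|² = 174.24 + 1.44 = 175.68
|pT8|² = 25 + 29.16 = 54.16
|pT9|² = 0.16 + 156.25 = 156.41
Sorted ascending: T8, T6, T2, T5, … — the third-nearest is T2.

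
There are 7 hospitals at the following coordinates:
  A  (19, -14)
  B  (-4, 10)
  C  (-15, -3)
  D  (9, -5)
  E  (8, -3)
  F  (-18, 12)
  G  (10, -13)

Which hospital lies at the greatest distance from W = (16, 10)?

Since √ is increasing, it suffices to compare squared distances:
|WA|² = (16−19)² + (10−(-14))² = 9 + 576 = 585
|WB|² = (16−(-4))² + (10−10)² = 400 + 0 = 400
|WC|² = (16−(-15))² + (10−(-3))² = 961 + 169 = 1130
|WD|² = (16−9)² + (10−(-5))² = 49 + 225 = 274
|WE|² = (16−8)² + (10−(-3))² = 64 + 169 = 233
|WF|² = (16−(-18))² + (10−12)² = 1156 + 4 = 1160
|WG|² = (16−10)² + (10−(-13))² = 36 + 529 = 565
The largest is to F.

F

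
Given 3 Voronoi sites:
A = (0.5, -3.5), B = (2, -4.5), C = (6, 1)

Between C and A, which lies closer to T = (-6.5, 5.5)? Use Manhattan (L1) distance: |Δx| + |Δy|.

A

d(T,C) = |-6.5−6| + |5.5−1| = 12.5 + 4.5 = 17
d(T,A) = |-6.5−0.5| + |5.5−(-3.5)| = 7 + 9 = 16
17 > 16, so A is closer.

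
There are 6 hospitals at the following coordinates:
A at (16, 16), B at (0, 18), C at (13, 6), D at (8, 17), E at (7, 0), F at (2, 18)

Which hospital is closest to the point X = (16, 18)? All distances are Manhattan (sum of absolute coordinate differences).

A

d(X,A) = |16−16| + |18−16| = 0 + 2 = 2
d(X,B) = |16−0| + |18−18| = 16 + 0 = 16
d(X,C) = |16−13| + |18−6| = 3 + 12 = 15
d(X,D) = |16−8| + |18−17| = 8 + 1 = 9
d(X,E) = |16−7| + |18−0| = 9 + 18 = 27
d(X,F) = |16−2| + |18−18| = 14 + 0 = 14
Minimum is at A.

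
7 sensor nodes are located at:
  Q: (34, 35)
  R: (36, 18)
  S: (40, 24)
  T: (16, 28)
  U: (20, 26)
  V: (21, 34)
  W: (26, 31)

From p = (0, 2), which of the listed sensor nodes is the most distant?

Squared Euclidean distances:
|pQ|² = (0−34)² + (2−35)² = 1156 + 1089 = 2245
|pR|² = (0−36)² + (2−18)² = 1296 + 256 = 1552
|pS|² = (0−40)² + (2−24)² = 1600 + 484 = 2084
|pT|² = (0−16)² + (2−28)² = 256 + 676 = 932
|pU|² = (0−20)² + (2−26)² = 400 + 576 = 976
|pV|² = (0−21)² + (2−34)² = 441 + 1024 = 1465
|pW|² = (0−26)² + (2−31)² = 676 + 841 = 1517
The largest is to Q.

Q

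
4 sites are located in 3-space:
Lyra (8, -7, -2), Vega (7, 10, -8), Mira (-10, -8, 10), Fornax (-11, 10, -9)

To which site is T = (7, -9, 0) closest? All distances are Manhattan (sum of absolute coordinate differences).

Lyra

d(T, Lyra) = |7−8| + |-9−(-7)| + |0−(-2)| = 1 + 2 + 2 = 5
d(T, Vega) = |7−7| + |-9−10| + |0−(-8)| = 0 + 19 + 8 = 27
d(T, Mira) = |7−(-10)| + |-9−(-8)| + |0−10| = 17 + 1 + 10 = 28
d(T, Fornax) = |7−(-11)| + |-9−10| + |0−(-9)| = 18 + 19 + 9 = 46
The smallest is to Lyra, so T lies in the Voronoi region of Lyra.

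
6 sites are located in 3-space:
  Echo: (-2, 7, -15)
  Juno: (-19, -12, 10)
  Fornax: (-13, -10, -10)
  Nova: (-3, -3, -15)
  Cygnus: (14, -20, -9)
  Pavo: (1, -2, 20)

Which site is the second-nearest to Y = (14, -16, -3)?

Nova

Since √ is increasing, it suffices to compare squared distances:
d²(Y, Echo) = (14−(-2))² + (-16−7)² + (-3−(-15))² = 256 + 529 + 144 = 929
d²(Y, Juno) = (14−(-19))² + (-16−(-12))² + (-3−10)² = 1089 + 16 + 169 = 1274
d²(Y, Fornax) = (14−(-13))² + (-16−(-10))² + (-3−(-10))² = 729 + 36 + 49 = 814
d²(Y, Nova) = (14−(-3))² + (-16−(-3))² + (-3−(-15))² = 289 + 169 + 144 = 602
d²(Y, Cygnus) = (14−14)² + (-16−(-20))² + (-3−(-9))² = 0 + 16 + 36 = 52
d²(Y, Pavo) = (14−1)² + (-16−(-2))² + (-3−20)² = 169 + 196 + 529 = 894
Sorted ascending: Cygnus, Nova, Fornax, … — the second-nearest is Nova.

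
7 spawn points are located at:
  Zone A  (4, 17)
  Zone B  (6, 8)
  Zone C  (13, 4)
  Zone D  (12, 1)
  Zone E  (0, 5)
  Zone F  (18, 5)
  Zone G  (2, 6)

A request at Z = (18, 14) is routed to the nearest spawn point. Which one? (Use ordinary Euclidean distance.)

Zone F

Compare squared distances (the ordering matches that of the actual distances):
d²(Z, Zone A) = 196 + 9 = 205
d²(Z, Zone B) = 144 + 36 = 180
d²(Z, Zone C) = 25 + 100 = 125
d²(Z, Zone D) = 36 + 169 = 205
d²(Z, Zone E) = 324 + 81 = 405
d²(Z, Zone F) = 0 + 81 = 81
d²(Z, Zone G) = 256 + 64 = 320
Minimum is at Zone F.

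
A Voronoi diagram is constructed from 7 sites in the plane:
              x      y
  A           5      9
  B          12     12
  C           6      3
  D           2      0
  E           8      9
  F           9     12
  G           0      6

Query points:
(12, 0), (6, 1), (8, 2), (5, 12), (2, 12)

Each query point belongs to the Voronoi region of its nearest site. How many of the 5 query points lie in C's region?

(12, 0) — d² to each: A:130, B:144, C:45, D:100, E:97, F:153, G:180 → nearest is C
(6, 1) — d² to each: A:65, B:157, C:4, D:17, E:68, F:130, G:61 → nearest is C
(8, 2) — d² to each: A:58, B:116, C:5, D:40, E:49, F:101, G:80 → nearest is C
(5, 12) — d² to each: A:9, B:49, C:82, D:153, E:18, F:16, G:61 → nearest is A
(2, 12) — d² to each: A:18, B:100, C:97, D:144, E:45, F:49, G:40 → nearest is A
3 of the 5 points have C as nearest.

3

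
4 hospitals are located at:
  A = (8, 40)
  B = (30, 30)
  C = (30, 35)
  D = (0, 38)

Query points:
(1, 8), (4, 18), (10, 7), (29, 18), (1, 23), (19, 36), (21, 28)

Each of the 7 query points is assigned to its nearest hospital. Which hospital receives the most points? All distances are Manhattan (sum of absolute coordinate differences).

D

(1, 8) — d to each: A:39, B:51, C:56, D:31 → nearest is D
(4, 18) — d to each: A:26, B:38, C:43, D:24 → nearest is D
(10, 7) — d to each: A:35, B:43, C:48, D:41 → nearest is A
(29, 18) — d to each: A:43, B:13, C:18, D:49 → nearest is B
(1, 23) — d to each: A:24, B:36, C:41, D:16 → nearest is D
(19, 36) — d to each: A:15, B:17, C:12, D:21 → nearest is C
(21, 28) — d to each: A:25, B:11, C:16, D:31 → nearest is B
Tally — A:1, B:2, C:1, D:3. D captures the most (3).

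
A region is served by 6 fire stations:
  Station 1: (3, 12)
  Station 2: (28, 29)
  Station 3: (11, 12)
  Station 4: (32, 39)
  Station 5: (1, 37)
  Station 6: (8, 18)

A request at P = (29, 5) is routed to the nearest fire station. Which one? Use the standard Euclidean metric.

Compare squared distances (the ordering matches that of the actual distances):
d²(P, Station 1) = (29−3)² + (5−12)² = 676 + 49 = 725
d²(P, Station 2) = (29−28)² + (5−29)² = 1 + 576 = 577
d²(P, Station 3) = (29−11)² + (5−12)² = 324 + 49 = 373
d²(P, Station 4) = (29−32)² + (5−39)² = 9 + 1156 = 1165
d²(P, Station 5) = (29−1)² + (5−37)² = 784 + 1024 = 1808
d²(P, Station 6) = (29−8)² + (5−18)² = 441 + 169 = 610
Station 3 is nearest.

Station 3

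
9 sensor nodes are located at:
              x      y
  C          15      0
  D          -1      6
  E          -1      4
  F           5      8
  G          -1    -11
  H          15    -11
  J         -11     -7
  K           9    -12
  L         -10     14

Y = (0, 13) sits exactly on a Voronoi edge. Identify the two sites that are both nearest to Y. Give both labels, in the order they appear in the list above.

D and F

Squared distances from Y to each site:
|YC|² = 225 + 169 = 394
|YD|² = 1 + 49 = 50
|YE|² = 1 + 81 = 82
|YF|² = 25 + 25 = 50
|YG|² = 1 + 576 = 577
|YH|² = 225 + 576 = 801
|YJ|² = 121 + 400 = 521
|YK|² = 81 + 625 = 706
|YL|² = 100 + 1 = 101
Y is equidistant from D and F (both at squared distance 50), and every other site is strictly farther — so Y lies on the D–F Voronoi edge.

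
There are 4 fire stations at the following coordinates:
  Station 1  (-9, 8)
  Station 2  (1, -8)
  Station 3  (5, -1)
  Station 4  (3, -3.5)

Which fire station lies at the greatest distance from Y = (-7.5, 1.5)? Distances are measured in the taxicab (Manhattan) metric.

d(Y, Station 1) = |-7.5−(-9)| + |1.5−8| = 1.5 + 6.5 = 8
d(Y, Station 2) = |-7.5−1| + |1.5−(-8)| = 8.5 + 9.5 = 18
d(Y, Station 3) = |-7.5−5| + |1.5−(-1)| = 12.5 + 2.5 = 15
d(Y, Station 4) = |-7.5−3| + |1.5−(-3.5)| = 10.5 + 5 = 15.5
The largest is to Station 2.

Station 2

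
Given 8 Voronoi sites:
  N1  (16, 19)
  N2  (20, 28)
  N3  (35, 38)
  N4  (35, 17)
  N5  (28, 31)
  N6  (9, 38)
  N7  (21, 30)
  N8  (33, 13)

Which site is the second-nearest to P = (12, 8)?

Since √ is increasing, it suffices to compare squared distances:
|PN1|² = 16 + 121 = 137
|PN2|² = 64 + 400 = 464
|PN3|² = 529 + 900 = 1429
|PN4|² = 529 + 81 = 610
|PN5|² = 256 + 529 = 785
|PN6|² = 9 + 900 = 909
|PN7|² = 81 + 484 = 565
|PN8|² = 441 + 25 = 466
Sorted ascending: N1, N2, N8, … — the second-nearest is N2.

N2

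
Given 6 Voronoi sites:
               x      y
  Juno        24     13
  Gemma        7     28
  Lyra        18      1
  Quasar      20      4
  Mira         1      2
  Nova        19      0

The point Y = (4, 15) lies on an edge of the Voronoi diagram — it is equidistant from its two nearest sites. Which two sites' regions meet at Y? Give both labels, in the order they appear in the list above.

Gemma and Mira

Squared distances from Y to each site:
d²(Y, Juno) = 400 + 4 = 404
d²(Y, Gemma) = 9 + 169 = 178
d²(Y, Lyra) = 196 + 196 = 392
d²(Y, Quasar) = 256 + 121 = 377
d²(Y, Mira) = 9 + 169 = 178
d²(Y, Nova) = 225 + 225 = 450
Y is equidistant from Gemma and Mira (both at squared distance 178), and every other site is strictly farther — so Y lies on the Gemma–Mira Voronoi edge.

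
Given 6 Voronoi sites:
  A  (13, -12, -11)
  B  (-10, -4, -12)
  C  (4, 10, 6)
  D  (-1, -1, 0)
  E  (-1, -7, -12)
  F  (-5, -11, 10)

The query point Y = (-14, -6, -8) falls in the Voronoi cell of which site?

B

Compare squared distances (the ordering matches that of the actual distances):
|YA|² = (-14−13)² + (-6−(-12))² + (-8−(-11))² = 729 + 36 + 9 = 774
|YB|² = (-14−(-10))² + (-6−(-4))² + (-8−(-12))² = 16 + 4 + 16 = 36
|YC|² = (-14−4)² + (-6−10)² + (-8−6)² = 324 + 256 + 196 = 776
|YD|² = (-14−(-1))² + (-6−(-1))² + (-8−0)² = 169 + 25 + 64 = 258
|YE|² = (-14−(-1))² + (-6−(-7))² + (-8−(-12))² = 169 + 1 + 16 = 186
|YF|² = (-14−(-5))² + (-6−(-11))² + (-8−10)² = 81 + 25 + 324 = 430
B is nearest.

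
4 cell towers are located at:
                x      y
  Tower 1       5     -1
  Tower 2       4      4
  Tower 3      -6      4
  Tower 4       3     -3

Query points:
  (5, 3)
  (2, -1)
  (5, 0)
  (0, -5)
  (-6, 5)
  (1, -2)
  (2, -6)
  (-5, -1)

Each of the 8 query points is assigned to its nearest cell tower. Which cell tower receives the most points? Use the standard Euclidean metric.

(5, 3) — d² to each: Tower 1:16, Tower 2:2, Tower 3:122, Tower 4:40 → nearest is Tower 2
(2, -1) — d² to each: Tower 1:9, Tower 2:29, Tower 3:89, Tower 4:5 → nearest is Tower 4
(5, 0) — d² to each: Tower 1:1, Tower 2:17, Tower 3:137, Tower 4:13 → nearest is Tower 1
(0, -5) — d² to each: Tower 1:41, Tower 2:97, Tower 3:117, Tower 4:13 → nearest is Tower 4
(-6, 5) — d² to each: Tower 1:157, Tower 2:101, Tower 3:1, Tower 4:145 → nearest is Tower 3
(1, -2) — d² to each: Tower 1:17, Tower 2:45, Tower 3:85, Tower 4:5 → nearest is Tower 4
(2, -6) — d² to each: Tower 1:34, Tower 2:104, Tower 3:164, Tower 4:10 → nearest is Tower 4
(-5, -1) — d² to each: Tower 1:100, Tower 2:106, Tower 3:26, Tower 4:68 → nearest is Tower 3
Tally — Tower 1:1, Tower 2:1, Tower 3:2, Tower 4:4. Tower 4 captures the most (4).

Tower 4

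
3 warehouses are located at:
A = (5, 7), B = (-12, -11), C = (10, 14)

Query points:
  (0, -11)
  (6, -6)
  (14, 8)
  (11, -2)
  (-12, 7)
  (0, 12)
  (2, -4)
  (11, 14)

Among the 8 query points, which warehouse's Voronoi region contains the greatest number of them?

(0, -11) — d² to each: A:349, B:144, C:725 → nearest is B
(6, -6) — d² to each: A:170, B:349, C:416 → nearest is A
(14, 8) — d² to each: A:82, B:1037, C:52 → nearest is C
(11, -2) — d² to each: A:117, B:610, C:257 → nearest is A
(-12, 7) — d² to each: A:289, B:324, C:533 → nearest is A
(0, 12) — d² to each: A:50, B:673, C:104 → nearest is A
(2, -4) — d² to each: A:130, B:245, C:388 → nearest is A
(11, 14) — d² to each: A:85, B:1154, C:1 → nearest is C
Tally — A:5, B:1, C:2. A captures the most (5).

A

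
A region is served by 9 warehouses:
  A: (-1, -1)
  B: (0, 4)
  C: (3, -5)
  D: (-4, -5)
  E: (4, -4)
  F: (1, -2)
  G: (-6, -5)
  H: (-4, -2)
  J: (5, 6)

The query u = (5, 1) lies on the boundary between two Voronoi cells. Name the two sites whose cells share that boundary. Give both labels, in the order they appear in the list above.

Squared distances from u to each site:
|uA|² = (5−(-1))² + (1−(-1))² = 36 + 4 = 40
|uB|² = (5−0)² + (1−4)² = 25 + 9 = 34
|uC|² = (5−3)² + (1−(-5))² = 4 + 36 = 40
|uD|² = (5−(-4))² + (1−(-5))² = 81 + 36 = 117
|uE|² = (5−4)² + (1−(-4))² = 1 + 25 = 26
|uF|² = (5−1)² + (1−(-2))² = 16 + 9 = 25
|uG|² = (5−(-6))² + (1−(-5))² = 121 + 36 = 157
|uH|² = (5−(-4))² + (1−(-2))² = 81 + 9 = 90
|uJ|² = (5−5)² + (1−6)² = 0 + 25 = 25
u is equidistant from F and J (both at squared distance 25), and every other site is strictly farther — so u lies on the F–J Voronoi edge.

F and J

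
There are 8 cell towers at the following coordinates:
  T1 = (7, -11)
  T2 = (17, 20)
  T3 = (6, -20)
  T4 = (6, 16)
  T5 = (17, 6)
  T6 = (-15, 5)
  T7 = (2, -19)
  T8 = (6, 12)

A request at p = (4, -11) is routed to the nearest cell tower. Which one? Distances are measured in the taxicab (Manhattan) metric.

d(p,T1) = |4−7| + |-11−(-11)| = 3 + 0 = 3
d(p,T2) = |4−17| + |-11−20| = 13 + 31 = 44
d(p,T3) = |4−6| + |-11−(-20)| = 2 + 9 = 11
d(p,T4) = |4−6| + |-11−16| = 2 + 27 = 29
d(p,T5) = |4−17| + |-11−6| = 13 + 17 = 30
d(p,T6) = |4−(-15)| + |-11−5| = 19 + 16 = 35
d(p,T7) = |4−2| + |-11−(-19)| = 2 + 8 = 10
d(p,T8) = |4−6| + |-11−12| = 2 + 23 = 25
T1 is nearest.

T1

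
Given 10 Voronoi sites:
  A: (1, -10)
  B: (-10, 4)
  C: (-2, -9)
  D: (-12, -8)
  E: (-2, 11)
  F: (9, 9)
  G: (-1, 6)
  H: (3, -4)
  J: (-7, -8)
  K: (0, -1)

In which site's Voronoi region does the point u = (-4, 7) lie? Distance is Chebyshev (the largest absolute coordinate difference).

d(u,A) = max(5, 17) = 17
d(u,B) = max(6, 3) = 6
d(u,C) = max(2, 16) = 16
d(u,D) = max(8, 15) = 15
d(u,E) = max(2, 4) = 4
d(u,F) = max(13, 2) = 13
d(u,G) = max(3, 1) = 3
d(u,H) = max(7, 11) = 11
d(u,J) = max(3, 15) = 15
d(u,K) = max(4, 8) = 8
G is nearest.

G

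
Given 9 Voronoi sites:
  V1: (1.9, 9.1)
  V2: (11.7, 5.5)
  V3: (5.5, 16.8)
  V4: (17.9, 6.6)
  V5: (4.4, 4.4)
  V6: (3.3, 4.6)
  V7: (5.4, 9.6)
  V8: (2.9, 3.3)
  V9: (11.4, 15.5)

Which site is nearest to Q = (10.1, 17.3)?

Compare squared distances (the ordering matches that of the actual distances):
|QV1|² = (10.1−1.9)² + (17.3−9.1)² = 67.24 + 67.24 = 134.48
|QV2|² = (10.1−11.7)² + (17.3−5.5)² = 2.56 + 139.24 = 141.8
|QV3|² = (10.1−5.5)² + (17.3−16.8)² = 21.16 + 0.25 = 21.41
|QV4|² = (10.1−17.9)² + (17.3−6.6)² = 60.84 + 114.49 = 175.33
|QV5|² = (10.1−4.4)² + (17.3−4.4)² = 32.49 + 166.41 = 198.9
|QV6|² = (10.1−3.3)² + (17.3−4.6)² = 46.24 + 161.29 = 207.53
|QV7|² = (10.1−5.4)² + (17.3−9.6)² = 22.09 + 59.29 = 81.38
|QV8|² = (10.1−2.9)² + (17.3−3.3)² = 51.84 + 196 = 247.84
|QV9|² = (10.1−11.4)² + (17.3−15.5)² = 1.69 + 3.24 = 4.93
The smallest is to V9, so Q lies in the Voronoi region of V9.

V9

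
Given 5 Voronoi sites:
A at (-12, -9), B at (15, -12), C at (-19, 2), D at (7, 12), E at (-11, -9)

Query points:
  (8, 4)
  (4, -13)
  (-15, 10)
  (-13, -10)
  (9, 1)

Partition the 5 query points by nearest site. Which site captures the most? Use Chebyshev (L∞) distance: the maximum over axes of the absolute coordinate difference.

D

(8, 4) — d to each: A:20, B:16, C:27, D:8, E:19 → nearest is D
(4, -13) — d to each: A:16, B:11, C:23, D:25, E:15 → nearest is B
(-15, 10) — d to each: A:19, B:30, C:8, D:22, E:19 → nearest is C
(-13, -10) — d to each: A:1, B:28, C:12, D:22, E:2 → nearest is A
(9, 1) — d to each: A:21, B:13, C:28, D:11, E:20 → nearest is D
Tally — A:1, B:1, C:1, D:2. D captures the most (2).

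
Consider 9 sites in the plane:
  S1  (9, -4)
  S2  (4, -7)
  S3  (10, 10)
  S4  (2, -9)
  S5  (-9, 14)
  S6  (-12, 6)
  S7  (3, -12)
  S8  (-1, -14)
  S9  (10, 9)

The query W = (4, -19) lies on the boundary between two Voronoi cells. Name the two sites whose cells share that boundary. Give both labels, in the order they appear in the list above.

S7 and S8

Squared distances from W to each site:
|WS1|² = 25 + 225 = 250
|WS2|² = 0 + 144 = 144
|WS3|² = 36 + 841 = 877
|WS4|² = 4 + 100 = 104
|WS5|² = 169 + 1089 = 1258
|WS6|² = 256 + 625 = 881
|WS7|² = 1 + 49 = 50
|WS8|² = 25 + 25 = 50
|WS9|² = 36 + 784 = 820
W is equidistant from S7 and S8 (both at squared distance 50), and every other site is strictly farther — so W lies on the S7–S8 Voronoi edge.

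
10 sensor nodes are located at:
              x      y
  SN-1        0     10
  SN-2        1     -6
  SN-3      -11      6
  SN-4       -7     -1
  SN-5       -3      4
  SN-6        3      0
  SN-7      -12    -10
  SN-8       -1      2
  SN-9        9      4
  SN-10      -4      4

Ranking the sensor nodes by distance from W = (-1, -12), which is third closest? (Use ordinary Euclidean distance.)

SN-4

Squared Euclidean distances:
d²(W, SN-1) = 1 + 484 = 485
d²(W, SN-2) = 4 + 36 = 40
d²(W, SN-3) = 100 + 324 = 424
d²(W, SN-4) = 36 + 121 = 157
d²(W, SN-5) = 4 + 256 = 260
d²(W, SN-6) = 16 + 144 = 160
d²(W, SN-7) = 121 + 4 = 125
d²(W, SN-8) = 0 + 196 = 196
d²(W, SN-9) = 100 + 256 = 356
d²(W, SN-10) = 9 + 256 = 265
Sorted ascending: SN-2, SN-7, SN-4, SN-6, … — the third-nearest is SN-4.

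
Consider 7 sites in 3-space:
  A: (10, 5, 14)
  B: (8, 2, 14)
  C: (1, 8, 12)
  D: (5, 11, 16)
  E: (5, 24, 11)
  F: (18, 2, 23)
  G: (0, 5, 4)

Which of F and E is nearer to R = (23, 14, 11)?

Compare squared distances:
|RF|² = (23−18)² + (14−2)² + (11−23)² = 25 + 144 + 144 = 313
|RE|² = (23−5)² + (14−24)² + (11−11)² = 324 + 100 + 0 = 424
313 < 424, so F is closer.

F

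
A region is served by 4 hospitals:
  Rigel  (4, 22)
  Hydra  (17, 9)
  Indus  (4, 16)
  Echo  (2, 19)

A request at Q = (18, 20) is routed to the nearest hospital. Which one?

Hydra

Squared Euclidean distances:
d²(Q, Rigel) = (18−4)² + (20−22)² = 196 + 4 = 200
d²(Q, Hydra) = (18−17)² + (20−9)² = 1 + 121 = 122
d²(Q, Indus) = (18−4)² + (20−16)² = 196 + 16 = 212
d²(Q, Echo) = (18−2)² + (20−19)² = 256 + 1 = 257
Minimum is at Hydra.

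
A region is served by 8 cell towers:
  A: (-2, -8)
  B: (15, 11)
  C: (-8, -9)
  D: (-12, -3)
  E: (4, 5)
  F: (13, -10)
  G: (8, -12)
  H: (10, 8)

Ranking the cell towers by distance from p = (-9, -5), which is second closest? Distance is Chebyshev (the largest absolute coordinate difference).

d(p,A) = max(7, 3) = 7
d(p,B) = max(24, 16) = 24
d(p,C) = max(1, 4) = 4
d(p,D) = max(3, 2) = 3
d(p,E) = max(13, 10) = 13
d(p,F) = max(22, 5) = 22
d(p,G) = max(17, 7) = 17
d(p,H) = max(19, 13) = 19
Sorted ascending: D, C, A, … — the second-nearest is C.

C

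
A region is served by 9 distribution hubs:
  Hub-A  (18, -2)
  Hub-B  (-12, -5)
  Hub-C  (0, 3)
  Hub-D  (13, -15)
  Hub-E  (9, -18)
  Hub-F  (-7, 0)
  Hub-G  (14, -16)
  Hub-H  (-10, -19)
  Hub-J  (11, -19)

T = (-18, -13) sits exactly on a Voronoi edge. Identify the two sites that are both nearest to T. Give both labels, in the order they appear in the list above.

Hub-B and Hub-H

Squared distances from T to each site:
d²(T, Hub-A) = (-18−18)² + (-13−(-2))² = 1296 + 121 = 1417
d²(T, Hub-B) = (-18−(-12))² + (-13−(-5))² = 36 + 64 = 100
d²(T, Hub-C) = (-18−0)² + (-13−3)² = 324 + 256 = 580
d²(T, Hub-D) = (-18−13)² + (-13−(-15))² = 961 + 4 = 965
d²(T, Hub-E) = (-18−9)² + (-13−(-18))² = 729 + 25 = 754
d²(T, Hub-F) = (-18−(-7))² + (-13−0)² = 121 + 169 = 290
d²(T, Hub-G) = (-18−14)² + (-13−(-16))² = 1024 + 9 = 1033
d²(T, Hub-H) = (-18−(-10))² + (-13−(-19))² = 64 + 36 = 100
d²(T, Hub-J) = (-18−11)² + (-13−(-19))² = 841 + 36 = 877
T is equidistant from Hub-B and Hub-H (both at squared distance 100), and every other site is strictly farther — so T lies on the Hub-B–Hub-H Voronoi edge.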